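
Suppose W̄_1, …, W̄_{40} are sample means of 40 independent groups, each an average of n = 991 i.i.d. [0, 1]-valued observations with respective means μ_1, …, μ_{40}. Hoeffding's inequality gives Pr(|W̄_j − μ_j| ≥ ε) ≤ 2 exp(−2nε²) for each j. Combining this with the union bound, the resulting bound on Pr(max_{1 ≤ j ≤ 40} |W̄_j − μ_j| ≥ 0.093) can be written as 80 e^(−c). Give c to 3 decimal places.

Union bound over the 40 events: Pr(max_{1 ≤ j ≤ 40} |W̄_j − μ_j| ≥ 0.093) ≤ 40·2·exp(−2nε²) = 80 exp(−2·991·0.093²).
So c = 2·991·0.093² = 17.1423.

17.142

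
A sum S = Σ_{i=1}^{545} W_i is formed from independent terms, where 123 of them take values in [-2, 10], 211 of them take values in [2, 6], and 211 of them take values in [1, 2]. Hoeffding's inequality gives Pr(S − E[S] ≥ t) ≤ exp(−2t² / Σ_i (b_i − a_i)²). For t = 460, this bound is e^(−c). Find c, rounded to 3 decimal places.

Σ(b_i − a_i)² = 123·12² + 211·4² + 211·1² = 21299.
c = 2t² / 21299 = 2·460² / 21299 = 19.8695.

19.869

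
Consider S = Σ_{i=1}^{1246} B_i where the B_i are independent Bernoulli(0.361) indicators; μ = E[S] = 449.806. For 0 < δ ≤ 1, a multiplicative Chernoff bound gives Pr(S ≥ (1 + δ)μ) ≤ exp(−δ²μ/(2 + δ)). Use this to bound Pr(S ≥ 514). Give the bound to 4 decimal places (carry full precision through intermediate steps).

0.0139

Write 514 = (1 + δ)μ, so δ = 514/449.806 − 1 = 0.1427149…
Then the exponent is δ²μ/(2 + δ) = (514 − μ)² / (μ·(2 + δ)) = 4.275621.
Bound = exp(−4.275621) = 0.01390.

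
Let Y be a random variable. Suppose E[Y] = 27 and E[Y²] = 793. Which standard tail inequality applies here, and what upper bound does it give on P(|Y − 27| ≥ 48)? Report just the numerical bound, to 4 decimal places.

The first two moments determine the variance, so Chebyshev's inequality is the sharpest standard bound available.
Var(Y) = E[Y²] − (E[Y])² = 793 − 729 = 64.
Chebyshev's inequality: P(|Y − μ| ≥ t) ≤ Var(Y)/t² = 64/2304 = 0.0278.

0.0278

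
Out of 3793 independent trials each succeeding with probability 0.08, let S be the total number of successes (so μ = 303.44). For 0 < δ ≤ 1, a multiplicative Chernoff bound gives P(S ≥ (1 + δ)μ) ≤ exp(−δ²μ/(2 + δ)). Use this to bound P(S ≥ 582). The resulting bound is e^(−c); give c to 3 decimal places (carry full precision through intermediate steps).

87.635

Write 582 = (1 + δ)μ, so δ = 582/303.44 − 1 = 0.9180069…
Then the exponent is δ²μ/(2 + δ) = (582 − μ)² / (μ·(2 + δ)) = 87.635157.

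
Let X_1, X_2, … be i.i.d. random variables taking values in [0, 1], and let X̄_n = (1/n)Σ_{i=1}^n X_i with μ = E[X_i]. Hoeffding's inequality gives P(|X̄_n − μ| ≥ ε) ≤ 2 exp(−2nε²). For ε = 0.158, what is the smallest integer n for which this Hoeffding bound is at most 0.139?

54

Require 2·exp(−2nε²) ≤ 0.139, i.e. 2nε² ≥ ln(2/0.139) = 2.666429.
So n ≥ 2.666429 / (2·0.158²) = 53.405.
The smallest integer n is 54.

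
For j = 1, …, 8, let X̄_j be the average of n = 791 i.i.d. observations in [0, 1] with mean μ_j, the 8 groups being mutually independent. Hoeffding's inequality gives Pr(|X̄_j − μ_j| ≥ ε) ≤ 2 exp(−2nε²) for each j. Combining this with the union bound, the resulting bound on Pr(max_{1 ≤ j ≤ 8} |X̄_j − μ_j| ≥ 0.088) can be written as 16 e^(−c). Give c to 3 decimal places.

12.251

Union bound over the 8 events: Pr(max_{1 ≤ j ≤ 8} |X̄_j − μ_j| ≥ 0.088) ≤ 8·2·exp(−2nε²) = 16 exp(−2·791·0.088²).
So c = 2·791·0.088² = 12.2510.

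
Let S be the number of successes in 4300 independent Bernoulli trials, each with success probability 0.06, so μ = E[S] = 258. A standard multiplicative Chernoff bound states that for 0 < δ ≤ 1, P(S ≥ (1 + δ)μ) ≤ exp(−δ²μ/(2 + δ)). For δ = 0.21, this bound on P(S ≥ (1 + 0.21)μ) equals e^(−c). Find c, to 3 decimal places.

c = δ²μ/(2 + δ) = 0.21²·258/(2 + 0.21) = 5.1483.

5.148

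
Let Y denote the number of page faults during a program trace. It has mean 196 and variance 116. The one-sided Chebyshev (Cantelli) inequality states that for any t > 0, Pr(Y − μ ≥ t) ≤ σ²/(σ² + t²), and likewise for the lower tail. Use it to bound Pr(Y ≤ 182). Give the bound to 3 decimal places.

Here σ² = 116 and t = 14, so σ² + t² = 312.
Cantelli's bound: 116/312 = 0.3718.

0.372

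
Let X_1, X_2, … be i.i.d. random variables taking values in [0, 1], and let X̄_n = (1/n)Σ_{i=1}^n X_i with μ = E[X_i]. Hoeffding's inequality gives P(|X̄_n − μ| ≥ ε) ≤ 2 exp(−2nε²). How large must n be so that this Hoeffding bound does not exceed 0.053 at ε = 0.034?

1571

Require 2·exp(−2nε²) ≤ 0.053, i.e. 2nε² ≥ ln(2/0.053) = 3.630611.
So n ≥ 3.630611 / (2·0.034²) = 1570.333.
The smallest integer n is 1571.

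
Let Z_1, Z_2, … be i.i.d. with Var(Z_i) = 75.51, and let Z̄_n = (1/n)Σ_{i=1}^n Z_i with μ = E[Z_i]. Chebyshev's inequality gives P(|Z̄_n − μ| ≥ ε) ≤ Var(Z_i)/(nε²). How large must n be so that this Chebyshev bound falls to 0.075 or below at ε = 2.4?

Require 75.51/(n·2.4²) ≤ 0.075, i.e. n ≥ 75.51/(0.075·2.4²) = 174.792.
The smallest integer n is 175.

175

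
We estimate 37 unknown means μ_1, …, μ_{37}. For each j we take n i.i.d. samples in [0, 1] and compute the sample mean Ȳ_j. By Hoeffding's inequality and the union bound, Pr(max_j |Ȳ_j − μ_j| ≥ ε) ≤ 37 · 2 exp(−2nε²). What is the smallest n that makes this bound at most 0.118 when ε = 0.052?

Need 2·37·exp(−2nε²) ≤ 0.118, i.e. exp(−2nε²) ≤ 0.118/74.
So 2nε² ≥ ln(74/0.118) = 6.441136.
Hence n ≥ 6.441136/(2·0.052²) = 1191.038.
The smallest integer n is 1192.

1192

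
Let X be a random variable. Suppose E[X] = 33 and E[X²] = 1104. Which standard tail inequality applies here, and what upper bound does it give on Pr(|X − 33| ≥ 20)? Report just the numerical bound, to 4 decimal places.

0.0375

The first two moments determine the variance, so Chebyshev's inequality is the sharpest standard bound available.
Var(X) = E[X²] − (E[X])² = 1104 − 1089 = 15.
Chebyshev's inequality: Pr(|X − μ| ≥ t) ≤ Var(X)/t² = 15/400 = 0.0375.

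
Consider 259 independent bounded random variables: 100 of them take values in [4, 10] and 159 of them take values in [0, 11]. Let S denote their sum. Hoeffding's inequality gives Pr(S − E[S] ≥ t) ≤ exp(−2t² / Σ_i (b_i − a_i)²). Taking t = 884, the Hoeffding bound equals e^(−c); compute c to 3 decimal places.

Σ(b_i − a_i)² = 100·6² + 159·11² = 22839.
c = 2t² / 22839 = 2·884² / 22839 = 68.4317.

68.432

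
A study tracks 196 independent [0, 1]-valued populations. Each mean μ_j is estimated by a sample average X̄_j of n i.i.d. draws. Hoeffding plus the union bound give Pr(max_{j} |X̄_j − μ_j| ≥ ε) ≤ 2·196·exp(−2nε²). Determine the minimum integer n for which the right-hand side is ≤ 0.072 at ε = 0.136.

Need 2·196·exp(−2nε²) ≤ 0.072, i.e. exp(−2nε²) ≤ 0.072/392.
So 2nε² ≥ ln(392/0.072) = 8.602351.
Hence n ≥ 8.602351/(2·0.136²) = 232.546.
The smallest integer n is 233.

233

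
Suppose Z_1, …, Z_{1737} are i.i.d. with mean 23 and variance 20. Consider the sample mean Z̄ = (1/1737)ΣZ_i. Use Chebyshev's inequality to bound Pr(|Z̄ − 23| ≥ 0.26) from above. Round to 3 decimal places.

Var(Z̄) = Var(Z_i)/n = 20/1737 = 0.011514.
Chebyshev: Pr(|Z̄ − 23| ≥ 0.26) ≤ Var(Z̄)/(0.26)² = 20/(1737·0.26²) = 0.1703.

0.170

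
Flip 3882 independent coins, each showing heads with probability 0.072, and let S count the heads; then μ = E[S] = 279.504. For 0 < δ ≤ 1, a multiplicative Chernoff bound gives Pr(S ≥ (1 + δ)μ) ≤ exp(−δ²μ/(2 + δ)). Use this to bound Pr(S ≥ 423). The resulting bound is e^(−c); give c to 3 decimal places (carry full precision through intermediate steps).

29.311

Write 423 = (1 + δ)μ, so δ = 423/279.504 − 1 = 0.5133952…
Then the exponent is δ²μ/(2 + δ) = (423 − μ)² / (μ·(2 + δ)) = 29.311010.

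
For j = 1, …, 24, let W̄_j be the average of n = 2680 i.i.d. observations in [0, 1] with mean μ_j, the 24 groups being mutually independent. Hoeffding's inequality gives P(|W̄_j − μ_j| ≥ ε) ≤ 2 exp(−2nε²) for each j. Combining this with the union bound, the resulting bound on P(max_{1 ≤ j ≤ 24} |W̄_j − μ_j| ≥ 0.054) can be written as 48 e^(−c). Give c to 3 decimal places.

Union bound over the 24 events: P(max_{1 ≤ j ≤ 24} |W̄_j − μ_j| ≥ 0.054) ≤ 24·2·exp(−2nε²) = 48 exp(−2·2680·0.054²).
So c = 2·2680·0.054² = 15.6298.

15.630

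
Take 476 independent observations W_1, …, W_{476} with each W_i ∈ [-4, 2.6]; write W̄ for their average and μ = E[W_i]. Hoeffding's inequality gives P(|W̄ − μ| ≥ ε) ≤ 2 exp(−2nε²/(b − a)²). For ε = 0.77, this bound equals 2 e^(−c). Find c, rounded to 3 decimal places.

c = 2nε²/(b − a)² = 2·476·0.77² / 6.6² = 12.9578.

12.958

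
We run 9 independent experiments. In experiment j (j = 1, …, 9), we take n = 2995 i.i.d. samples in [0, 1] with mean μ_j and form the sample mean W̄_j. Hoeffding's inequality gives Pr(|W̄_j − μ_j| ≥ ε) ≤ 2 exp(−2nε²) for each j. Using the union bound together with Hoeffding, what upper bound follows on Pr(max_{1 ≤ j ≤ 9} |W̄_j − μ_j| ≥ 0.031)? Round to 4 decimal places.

Per-experiment Hoeffding bound: 2·exp(−2·2995·0.031²) = 2·exp(−5.75639) = 0.006325.
Union bound over 9 events: 9·0.006325 = 0.05693.

0.0569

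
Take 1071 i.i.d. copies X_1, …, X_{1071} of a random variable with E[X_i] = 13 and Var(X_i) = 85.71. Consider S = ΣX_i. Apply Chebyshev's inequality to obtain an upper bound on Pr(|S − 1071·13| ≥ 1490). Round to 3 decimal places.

Var(S) = n·Var(X_i) = 1071·85.71 = 91795.41.
Chebyshev: Pr(|S − 1071·13| ≥ 1490) ≤ Var(S)/1490² = 91795.41/2220100 = 0.0413.

0.041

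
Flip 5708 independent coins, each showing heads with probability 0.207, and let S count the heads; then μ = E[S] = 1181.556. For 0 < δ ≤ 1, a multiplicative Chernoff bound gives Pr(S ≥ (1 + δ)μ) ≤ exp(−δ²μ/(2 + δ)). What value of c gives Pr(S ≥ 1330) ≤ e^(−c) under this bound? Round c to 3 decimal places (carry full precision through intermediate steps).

Write 1330 = (1 + δ)μ, so δ = 1330/1181.556 − 1 = 0.1256343…
Then the exponent is δ²μ/(2 + δ) = (1330 − μ)² / (μ·(2 + δ)) = 8.773693.

8.774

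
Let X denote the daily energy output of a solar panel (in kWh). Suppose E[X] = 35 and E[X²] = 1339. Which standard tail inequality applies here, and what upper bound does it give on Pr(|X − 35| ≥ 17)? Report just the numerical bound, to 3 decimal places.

The first two moments determine the variance, so Chebyshev's inequality is the sharpest standard bound available.
Var(X) = E[X²] − (E[X])² = 1339 − 1225 = 114.
Chebyshev's inequality: Pr(|X − μ| ≥ t) ≤ Var(X)/t² = 114/289 = 0.3945.

0.394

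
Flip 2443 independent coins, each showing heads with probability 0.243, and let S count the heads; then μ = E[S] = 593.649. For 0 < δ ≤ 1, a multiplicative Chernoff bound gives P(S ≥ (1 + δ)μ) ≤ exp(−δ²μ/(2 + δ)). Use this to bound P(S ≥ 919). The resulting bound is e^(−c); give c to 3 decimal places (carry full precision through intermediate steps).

69.979

Write 919 = (1 + δ)μ, so δ = 919/593.649 − 1 = 0.5480528…
Then the exponent is δ²μ/(2 + δ) = (919 − μ)² / (μ·(2 + δ)) = 69.978741.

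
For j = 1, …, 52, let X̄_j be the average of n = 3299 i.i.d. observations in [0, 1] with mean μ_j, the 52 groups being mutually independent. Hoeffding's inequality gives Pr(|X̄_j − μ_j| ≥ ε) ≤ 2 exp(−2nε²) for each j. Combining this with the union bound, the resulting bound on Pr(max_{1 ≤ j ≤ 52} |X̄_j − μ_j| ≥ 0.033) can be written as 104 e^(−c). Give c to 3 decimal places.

Union bound over the 52 events: Pr(max_{1 ≤ j ≤ 52} |X̄_j − μ_j| ≥ 0.033) ≤ 52·2·exp(−2nε²) = 104 exp(−2·3299·0.033²).
So c = 2·3299·0.033² = 7.1852.

7.185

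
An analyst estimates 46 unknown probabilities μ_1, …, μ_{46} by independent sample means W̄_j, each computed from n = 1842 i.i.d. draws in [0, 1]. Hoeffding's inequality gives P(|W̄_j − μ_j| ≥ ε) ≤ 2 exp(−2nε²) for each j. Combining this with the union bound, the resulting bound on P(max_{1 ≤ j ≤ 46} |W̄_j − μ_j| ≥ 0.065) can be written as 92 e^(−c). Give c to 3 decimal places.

15.565

Union bound over the 46 events: P(max_{1 ≤ j ≤ 46} |W̄_j − μ_j| ≥ 0.065) ≤ 46·2·exp(−2nε²) = 92 exp(−2·1842·0.065²).
So c = 2·1842·0.065² = 15.5649.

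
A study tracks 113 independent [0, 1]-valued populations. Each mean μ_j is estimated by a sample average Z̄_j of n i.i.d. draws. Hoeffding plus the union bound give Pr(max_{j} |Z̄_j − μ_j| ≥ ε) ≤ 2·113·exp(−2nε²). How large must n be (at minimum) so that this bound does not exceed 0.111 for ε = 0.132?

219

Need 2·113·exp(−2nε²) ≤ 0.111, i.e. exp(−2nε²) ≤ 0.111/226.
So 2nε² ≥ ln(226/0.111) = 7.618760.
Hence n ≥ 7.618760/(2·0.132²) = 218.628.
The smallest integer n is 219.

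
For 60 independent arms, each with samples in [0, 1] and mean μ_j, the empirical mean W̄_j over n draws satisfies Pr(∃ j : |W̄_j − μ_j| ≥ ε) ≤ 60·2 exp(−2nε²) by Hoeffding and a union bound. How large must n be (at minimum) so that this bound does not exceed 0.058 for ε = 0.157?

155

Need 2·60·exp(−2nε²) ≤ 0.058, i.e. exp(−2nε²) ≤ 0.058/120.
So 2nε² ≥ ln(120/0.058) = 7.634804.
Hence n ≥ 7.634804/(2·0.157²) = 154.870.
The smallest integer n is 155.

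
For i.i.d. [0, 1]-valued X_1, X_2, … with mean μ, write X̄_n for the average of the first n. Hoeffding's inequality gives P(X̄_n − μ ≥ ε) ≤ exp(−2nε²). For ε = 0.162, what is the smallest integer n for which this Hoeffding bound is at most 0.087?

Require exp(−2nε²) ≤ 0.087, i.e. 2nε² ≥ ln(1/0.087) = 2.441847.
So n ≥ 2.441847 / (2·0.162²) = 46.522.
The smallest integer n is 47.

47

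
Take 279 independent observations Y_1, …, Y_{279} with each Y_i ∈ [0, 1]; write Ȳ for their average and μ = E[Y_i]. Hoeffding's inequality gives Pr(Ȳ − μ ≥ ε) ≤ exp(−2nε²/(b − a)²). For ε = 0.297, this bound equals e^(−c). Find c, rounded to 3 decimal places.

c = 2nε²/(b − a)² = 2·279·0.297² / 1² = 49.2206.

49.221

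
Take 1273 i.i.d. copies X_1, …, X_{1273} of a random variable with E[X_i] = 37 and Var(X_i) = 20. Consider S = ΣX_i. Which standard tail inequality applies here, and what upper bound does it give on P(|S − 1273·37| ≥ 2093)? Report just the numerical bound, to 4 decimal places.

With mean and variance of each term known, Chebyshev's inequality bounds the deviation of the sum (or sample mean).
Var(S) = n·Var(X_i) = 1273·20 = 25460.
Chebyshev: P(|S − 1273·37| ≥ 2093) ≤ Var(S)/2093² = 25460/4380649 = 0.0058.

0.0058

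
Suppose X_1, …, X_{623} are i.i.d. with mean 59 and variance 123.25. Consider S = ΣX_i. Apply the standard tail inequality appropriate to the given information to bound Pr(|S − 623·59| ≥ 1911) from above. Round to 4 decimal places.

With mean and variance of each term known, Chebyshev's inequality bounds the deviation of the sum (or sample mean).
Var(S) = n·Var(X_i) = 623·123.25 = 76784.75.
Chebyshev: Pr(|S − 623·59| ≥ 1911) ≤ Var(S)/1911² = 76784.75/3651921 = 0.0210.

0.0210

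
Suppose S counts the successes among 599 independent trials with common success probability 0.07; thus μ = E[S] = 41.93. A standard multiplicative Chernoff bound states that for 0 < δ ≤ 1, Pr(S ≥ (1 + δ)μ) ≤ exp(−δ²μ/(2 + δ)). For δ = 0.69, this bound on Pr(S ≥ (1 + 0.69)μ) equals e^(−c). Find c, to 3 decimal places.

c = δ²μ/(2 + δ) = 0.69²·41.93/(2 + 0.69) = 7.4211.

7.421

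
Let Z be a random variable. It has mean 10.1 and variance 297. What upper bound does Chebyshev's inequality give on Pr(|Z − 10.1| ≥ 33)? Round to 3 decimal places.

0.273

Chebyshev: Pr(|Z − μ| ≥ t) ≤ Var(Z)/t².
Bound = 297 / 1089 = 0.2727.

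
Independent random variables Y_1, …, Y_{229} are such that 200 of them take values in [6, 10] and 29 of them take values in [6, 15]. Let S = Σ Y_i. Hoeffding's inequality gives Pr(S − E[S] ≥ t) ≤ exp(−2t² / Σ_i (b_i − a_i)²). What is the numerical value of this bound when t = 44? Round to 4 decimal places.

Σ(b_i − a_i)² = 200·4² + 29·9² = 5549.
Exponent = 2·44² / 5549 = 0.69778.
Bound = exp(−0.69778) = 0.49769.

0.4977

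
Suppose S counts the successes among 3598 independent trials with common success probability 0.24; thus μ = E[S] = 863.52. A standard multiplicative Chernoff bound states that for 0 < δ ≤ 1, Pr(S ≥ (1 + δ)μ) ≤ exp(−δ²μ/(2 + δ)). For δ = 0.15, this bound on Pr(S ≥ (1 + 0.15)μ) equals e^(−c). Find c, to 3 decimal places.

9.037

c = δ²μ/(2 + δ) = 0.15²·863.52/(2 + 0.15) = 9.0368.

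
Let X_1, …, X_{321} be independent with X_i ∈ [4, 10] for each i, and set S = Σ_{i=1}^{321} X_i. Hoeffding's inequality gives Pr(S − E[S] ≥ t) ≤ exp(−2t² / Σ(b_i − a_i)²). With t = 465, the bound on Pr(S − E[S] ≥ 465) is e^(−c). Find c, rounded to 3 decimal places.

Σ(b_i − a_i)² = 321·(6)² = 11556.
c = 2t²/11556 = 2·465²/11556 = 37.4221.

37.422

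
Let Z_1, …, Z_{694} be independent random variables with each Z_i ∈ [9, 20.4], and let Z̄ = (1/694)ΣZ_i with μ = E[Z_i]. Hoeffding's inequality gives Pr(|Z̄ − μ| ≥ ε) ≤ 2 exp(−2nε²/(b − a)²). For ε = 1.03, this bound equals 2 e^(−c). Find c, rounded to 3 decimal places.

c = 2nε²/(b − a)² = 2·694·1.03² / 11.4² = 11.3306.

11.331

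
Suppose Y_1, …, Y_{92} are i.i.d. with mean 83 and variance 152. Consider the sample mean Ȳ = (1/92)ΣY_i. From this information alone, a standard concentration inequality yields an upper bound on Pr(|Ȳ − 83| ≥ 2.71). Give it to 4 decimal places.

With mean and variance of each term known, Chebyshev's inequality bounds the deviation of the sum (or sample mean).
Var(Ȳ) = Var(Y_i)/n = 152/92 = 1.6522.
Chebyshev: Pr(|Ȳ − 83| ≥ 2.71) ≤ Var(Ȳ)/(2.71)² = 152/(92·2.71²) = 0.2250.

0.2250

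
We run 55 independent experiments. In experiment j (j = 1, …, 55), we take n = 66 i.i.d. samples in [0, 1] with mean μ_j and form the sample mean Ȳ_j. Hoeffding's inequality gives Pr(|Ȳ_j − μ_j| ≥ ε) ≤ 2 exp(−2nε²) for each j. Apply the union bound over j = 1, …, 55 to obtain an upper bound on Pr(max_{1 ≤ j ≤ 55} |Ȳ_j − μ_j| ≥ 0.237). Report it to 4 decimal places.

Per-experiment Hoeffding bound: 2·exp(−2·66·0.237²) = 2·exp(−7.41431) = 0.0012051.
Union bound over 55 events: 55·0.0012051 = 0.06628.

0.0663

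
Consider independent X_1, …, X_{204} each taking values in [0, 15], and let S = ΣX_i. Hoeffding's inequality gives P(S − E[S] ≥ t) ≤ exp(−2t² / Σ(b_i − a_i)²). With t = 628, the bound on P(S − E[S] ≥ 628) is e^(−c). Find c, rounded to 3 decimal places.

Σ(b_i − a_i)² = 204·(15)² = 45900.
c = 2t²/45900 = 2·628²/45900 = 17.1845.

17.184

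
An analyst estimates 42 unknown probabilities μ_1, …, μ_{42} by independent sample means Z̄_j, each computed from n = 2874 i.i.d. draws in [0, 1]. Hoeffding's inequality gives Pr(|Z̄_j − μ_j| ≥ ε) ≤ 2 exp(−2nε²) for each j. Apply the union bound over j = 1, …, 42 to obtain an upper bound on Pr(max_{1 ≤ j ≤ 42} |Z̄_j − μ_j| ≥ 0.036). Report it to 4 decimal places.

Per-experiment Hoeffding bound: 2·exp(−2·2874·0.036²) = 2·exp(−7.44941) = 0.0011636.
Union bound over 42 events: 42·0.0011636 = 0.04887.

0.0489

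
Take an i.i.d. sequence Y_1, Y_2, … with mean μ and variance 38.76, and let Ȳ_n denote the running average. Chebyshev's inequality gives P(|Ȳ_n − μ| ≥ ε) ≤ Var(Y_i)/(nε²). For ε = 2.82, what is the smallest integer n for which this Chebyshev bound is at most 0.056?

Require 38.76/(n·2.82²) ≤ 0.056, i.e. n ≥ 38.76/(0.056·2.82²) = 87.036.
The smallest integer n is 88.

88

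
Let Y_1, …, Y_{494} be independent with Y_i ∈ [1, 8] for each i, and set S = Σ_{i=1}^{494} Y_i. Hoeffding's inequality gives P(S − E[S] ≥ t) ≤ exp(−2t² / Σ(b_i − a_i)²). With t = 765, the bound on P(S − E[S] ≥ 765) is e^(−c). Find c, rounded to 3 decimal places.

48.354

Σ(b_i − a_i)² = 494·(7)² = 24206.
c = 2t²/24206 = 2·765²/24206 = 48.3537.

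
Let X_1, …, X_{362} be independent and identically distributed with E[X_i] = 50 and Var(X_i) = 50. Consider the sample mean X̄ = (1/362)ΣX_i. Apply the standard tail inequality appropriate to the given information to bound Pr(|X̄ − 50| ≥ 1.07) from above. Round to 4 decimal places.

0.1206

With mean and variance of each term known, Chebyshev's inequality bounds the deviation of the sum (or sample mean).
Var(X̄) = Var(X_i)/n = 50/362 = 0.13812.
Chebyshev: Pr(|X̄ − 50| ≥ 1.07) ≤ Var(X̄)/(1.07)² = 50/(362·1.07²) = 0.1206.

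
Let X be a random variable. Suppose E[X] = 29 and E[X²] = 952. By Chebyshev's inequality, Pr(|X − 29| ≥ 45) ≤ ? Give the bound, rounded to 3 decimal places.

Var(X) = E[X²] − (E[X])² = 952 − 841 = 111.
Chebyshev's inequality: Pr(|X − μ| ≥ t) ≤ Var(X)/t² = 111/2025 = 0.0548.

0.055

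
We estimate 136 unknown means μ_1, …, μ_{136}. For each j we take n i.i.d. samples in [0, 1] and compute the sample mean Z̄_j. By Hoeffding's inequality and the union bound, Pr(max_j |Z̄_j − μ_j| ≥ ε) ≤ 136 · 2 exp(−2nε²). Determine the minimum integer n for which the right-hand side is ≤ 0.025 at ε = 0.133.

Need 2·136·exp(−2nε²) ≤ 0.025, i.e. exp(−2nε²) ≤ 0.025/272.
So 2nε² ≥ ln(272/0.025) = 9.294682.
Hence n ≥ 9.294682/(2·0.133²) = 262.725.
The smallest integer n is 263.

263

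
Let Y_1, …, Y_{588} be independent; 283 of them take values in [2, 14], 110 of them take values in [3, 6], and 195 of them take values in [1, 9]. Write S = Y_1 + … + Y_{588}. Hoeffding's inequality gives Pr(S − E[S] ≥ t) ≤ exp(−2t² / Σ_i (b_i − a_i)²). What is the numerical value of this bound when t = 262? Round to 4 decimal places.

Σ(b_i − a_i)² = 283·12² + 110·3² + 195·8² = 54222.
Exponent = 2·262² / 54222 = 2.53196.
Bound = exp(−2.53196) = 0.07950.

0.0795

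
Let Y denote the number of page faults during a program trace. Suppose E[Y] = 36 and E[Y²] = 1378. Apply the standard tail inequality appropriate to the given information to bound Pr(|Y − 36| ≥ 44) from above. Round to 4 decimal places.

0.0424

The first two moments determine the variance, so Chebyshev's inequality is the sharpest standard bound available.
Var(Y) = E[Y²] − (E[Y])² = 1378 − 1296 = 82.
Chebyshev's inequality: Pr(|Y − μ| ≥ t) ≤ Var(Y)/t² = 82/1936 = 0.0424.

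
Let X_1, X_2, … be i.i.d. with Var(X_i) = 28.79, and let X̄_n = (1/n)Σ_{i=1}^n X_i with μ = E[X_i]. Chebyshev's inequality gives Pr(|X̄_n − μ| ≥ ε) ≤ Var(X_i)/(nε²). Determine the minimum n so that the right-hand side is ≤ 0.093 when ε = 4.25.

Require 28.79/(n·4.25²) ≤ 0.093, i.e. n ≥ 28.79/(0.093·4.25²) = 17.139.
The smallest integer n is 18.

18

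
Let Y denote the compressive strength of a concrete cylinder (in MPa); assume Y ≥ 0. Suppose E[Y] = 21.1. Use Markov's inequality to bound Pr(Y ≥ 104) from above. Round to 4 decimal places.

0.2029

Markov's inequality: for a non-negative random variable, Pr(Y ≥ a) ≤ E[Y]/a.
Here E[Y] = 21.1 and a = 104, so the bound is 21.1/104 = 0.2029.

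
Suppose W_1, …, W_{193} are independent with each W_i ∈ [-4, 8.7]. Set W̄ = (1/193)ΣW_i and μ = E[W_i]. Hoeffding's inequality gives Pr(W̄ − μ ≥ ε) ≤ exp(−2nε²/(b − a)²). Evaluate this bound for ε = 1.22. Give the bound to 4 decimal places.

0.0284

Exponent: 2nε²/(b − a)² = 2·193·1.22² / 12.7² = 3.56205.
Bound = exp(−3.56205) = 0.02838.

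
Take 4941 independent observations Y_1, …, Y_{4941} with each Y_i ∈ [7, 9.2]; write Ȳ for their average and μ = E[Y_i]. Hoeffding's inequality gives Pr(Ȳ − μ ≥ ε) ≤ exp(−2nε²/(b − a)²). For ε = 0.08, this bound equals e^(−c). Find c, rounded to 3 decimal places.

c = 2nε²/(b − a)² = 2·4941·0.08² / 2.2² = 13.0671.

13.067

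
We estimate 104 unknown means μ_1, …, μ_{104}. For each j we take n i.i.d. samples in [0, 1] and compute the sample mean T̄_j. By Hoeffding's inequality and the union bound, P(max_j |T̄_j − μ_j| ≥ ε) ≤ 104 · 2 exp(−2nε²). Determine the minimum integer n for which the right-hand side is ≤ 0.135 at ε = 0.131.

214

Need 2·104·exp(−2nε²) ≤ 0.135, i.e. exp(−2nε²) ≤ 0.135/208.
So 2nε² ≥ ln(208/0.135) = 7.340019.
Hence n ≥ 7.340019/(2·0.131²) = 213.858.
The smallest integer n is 214.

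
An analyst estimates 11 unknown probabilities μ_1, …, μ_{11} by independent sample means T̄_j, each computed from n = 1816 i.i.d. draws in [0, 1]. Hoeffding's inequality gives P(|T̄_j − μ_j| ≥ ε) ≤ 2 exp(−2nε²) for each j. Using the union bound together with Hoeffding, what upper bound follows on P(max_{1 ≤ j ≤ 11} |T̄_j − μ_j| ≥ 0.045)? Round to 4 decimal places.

0.0141

Per-experiment Hoeffding bound: 2·exp(−2·1816·0.045²) = 2·exp(−7.35480) = 0.001279.
Union bound over 11 events: 11·0.001279 = 0.01407.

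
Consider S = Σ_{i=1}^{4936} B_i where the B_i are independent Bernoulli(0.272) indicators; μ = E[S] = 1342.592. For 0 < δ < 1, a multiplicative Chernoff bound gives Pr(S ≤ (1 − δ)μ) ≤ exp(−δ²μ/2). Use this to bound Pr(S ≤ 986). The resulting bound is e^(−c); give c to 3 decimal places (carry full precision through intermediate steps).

47.355

Write 986 = (1 − δ)μ, so δ = 1 − 986/1342.592 = 0.2655997…
Then the exponent is δ²μ/2 = (μ − 986)²/(2μ) = 47.355360.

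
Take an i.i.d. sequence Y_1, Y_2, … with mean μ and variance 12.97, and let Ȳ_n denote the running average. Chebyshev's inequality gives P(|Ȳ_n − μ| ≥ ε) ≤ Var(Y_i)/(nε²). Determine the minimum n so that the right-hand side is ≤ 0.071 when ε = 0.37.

Require 12.97/(n·0.37²) ≤ 0.071, i.e. n ≥ 12.97/(0.071·0.37²) = 1334.376.
The smallest integer n is 1335.

1335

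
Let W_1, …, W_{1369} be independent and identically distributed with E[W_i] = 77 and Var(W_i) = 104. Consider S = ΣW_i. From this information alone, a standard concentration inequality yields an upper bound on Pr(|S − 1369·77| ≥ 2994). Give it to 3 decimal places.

0.016

With mean and variance of each term known, Chebyshev's inequality bounds the deviation of the sum (or sample mean).
Var(S) = n·Var(W_i) = 1369·104 = 142376.
Chebyshev: Pr(|S − 1369·77| ≥ 2994) ≤ Var(S)/2994² = 142376/8964036 = 0.0159.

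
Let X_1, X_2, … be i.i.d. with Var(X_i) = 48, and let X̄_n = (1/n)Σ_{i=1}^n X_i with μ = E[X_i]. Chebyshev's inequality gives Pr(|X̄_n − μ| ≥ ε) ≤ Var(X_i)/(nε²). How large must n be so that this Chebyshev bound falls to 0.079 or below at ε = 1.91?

167

Require 48/(n·1.91²) ≤ 0.079, i.e. n ≥ 48/(0.079·1.91²) = 166.551.
The smallest integer n is 167.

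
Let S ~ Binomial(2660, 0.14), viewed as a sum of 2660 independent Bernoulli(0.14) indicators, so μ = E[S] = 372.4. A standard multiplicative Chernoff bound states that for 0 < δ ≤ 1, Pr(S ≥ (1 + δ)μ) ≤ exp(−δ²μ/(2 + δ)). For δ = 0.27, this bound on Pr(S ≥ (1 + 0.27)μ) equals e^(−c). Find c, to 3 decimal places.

c = δ²μ/(2 + δ) = 0.27²·372.4/(2 + 0.27) = 11.9595.

11.959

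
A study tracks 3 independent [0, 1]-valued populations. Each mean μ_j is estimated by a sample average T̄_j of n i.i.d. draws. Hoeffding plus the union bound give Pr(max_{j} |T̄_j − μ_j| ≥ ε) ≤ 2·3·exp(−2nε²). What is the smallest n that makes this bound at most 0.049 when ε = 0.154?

102

Need 2·3·exp(−2nε²) ≤ 0.049, i.e. exp(−2nε²) ≤ 0.049/6.
So 2nε² ≥ ln(6/0.049) = 4.807694.
Hence n ≥ 4.807694/(2·0.154²) = 101.360.
The smallest integer n is 102.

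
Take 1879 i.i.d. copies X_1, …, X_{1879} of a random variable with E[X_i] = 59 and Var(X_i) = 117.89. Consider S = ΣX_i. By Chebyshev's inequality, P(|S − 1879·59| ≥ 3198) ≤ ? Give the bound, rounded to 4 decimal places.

0.0217

Var(S) = n·Var(X_i) = 1879·117.89 = 221515.31.
Chebyshev: P(|S − 1879·59| ≥ 3198) ≤ Var(S)/3198² = 221515.31/10227204 = 0.0217.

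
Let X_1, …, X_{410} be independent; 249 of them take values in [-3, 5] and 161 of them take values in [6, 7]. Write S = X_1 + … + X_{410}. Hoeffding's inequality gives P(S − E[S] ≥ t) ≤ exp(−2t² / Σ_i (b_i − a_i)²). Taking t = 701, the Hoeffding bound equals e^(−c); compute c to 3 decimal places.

61.055

Σ(b_i − a_i)² = 249·8² + 161·1² = 16097.
c = 2t² / 16097 = 2·701² / 16097 = 61.0550.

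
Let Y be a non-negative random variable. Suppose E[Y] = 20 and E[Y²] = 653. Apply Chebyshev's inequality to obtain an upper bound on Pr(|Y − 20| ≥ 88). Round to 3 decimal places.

Var(Y) = E[Y²] − (E[Y])² = 653 − 400 = 253.
Chebyshev's inequality: Pr(|Y − μ| ≥ t) ≤ Var(Y)/t² = 253/7744 = 0.0327.

0.033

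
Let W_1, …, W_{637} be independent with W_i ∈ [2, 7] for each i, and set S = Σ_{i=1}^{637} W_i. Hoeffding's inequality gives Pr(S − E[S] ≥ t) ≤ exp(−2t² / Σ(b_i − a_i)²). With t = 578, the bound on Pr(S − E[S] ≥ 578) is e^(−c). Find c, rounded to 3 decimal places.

Σ(b_i − a_i)² = 637·(5)² = 15925.
c = 2t²/15925 = 2·578²/15925 = 41.9572.

41.957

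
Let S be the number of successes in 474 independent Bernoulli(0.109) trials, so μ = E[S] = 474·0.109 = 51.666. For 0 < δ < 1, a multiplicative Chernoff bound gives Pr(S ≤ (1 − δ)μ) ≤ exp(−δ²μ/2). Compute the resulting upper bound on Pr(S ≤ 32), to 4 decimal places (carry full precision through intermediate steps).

0.0237

Write 32 = (1 − δ)μ, so δ = 1 − 32/51.666 = 0.3806372…
Then the exponent is δ²μ/2 = (μ − 32)²/(2μ) = 3.742805.
Bound = exp(−3.742805) = 0.02369.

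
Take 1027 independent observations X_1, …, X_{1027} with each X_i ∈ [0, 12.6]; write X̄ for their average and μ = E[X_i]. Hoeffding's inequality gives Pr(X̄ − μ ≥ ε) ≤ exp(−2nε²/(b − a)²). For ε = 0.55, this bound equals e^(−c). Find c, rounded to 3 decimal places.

c = 2nε²/(b − a)² = 2·1027·0.55² / 12.6² = 3.9137.

3.914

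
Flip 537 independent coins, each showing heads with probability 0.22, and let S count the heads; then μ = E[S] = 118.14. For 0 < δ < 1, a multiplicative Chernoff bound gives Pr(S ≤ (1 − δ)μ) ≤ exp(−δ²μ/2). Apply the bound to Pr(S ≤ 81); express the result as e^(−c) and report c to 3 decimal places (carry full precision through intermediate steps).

Write 81 = (1 − δ)μ, so δ = 1 − 81/118.14 = 0.3143728…
Then the exponent is δ²μ/2 = (μ − 81)²/(2μ) = 5.837902.

5.838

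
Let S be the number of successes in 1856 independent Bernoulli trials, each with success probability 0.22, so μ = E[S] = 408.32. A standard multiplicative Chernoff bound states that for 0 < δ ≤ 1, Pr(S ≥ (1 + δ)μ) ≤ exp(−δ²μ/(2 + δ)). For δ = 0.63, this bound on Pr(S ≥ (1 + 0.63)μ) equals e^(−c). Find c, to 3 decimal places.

c = δ²μ/(2 + δ) = 0.63²·408.32/(2 + 0.63) = 61.6206.

61.621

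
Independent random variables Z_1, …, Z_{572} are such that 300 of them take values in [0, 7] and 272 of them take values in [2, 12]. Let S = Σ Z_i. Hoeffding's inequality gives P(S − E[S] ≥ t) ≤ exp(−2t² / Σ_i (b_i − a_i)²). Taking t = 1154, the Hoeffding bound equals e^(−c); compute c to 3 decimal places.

63.566

Σ(b_i − a_i)² = 300·7² + 272·10² = 41900.
c = 2t² / 41900 = 2·1154² / 41900 = 63.5664.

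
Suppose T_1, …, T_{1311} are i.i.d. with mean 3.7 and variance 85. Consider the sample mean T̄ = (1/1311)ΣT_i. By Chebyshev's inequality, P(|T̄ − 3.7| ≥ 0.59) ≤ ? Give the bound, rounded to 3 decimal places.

0.186

Var(T̄) = Var(T_i)/n = 85/1311 = 0.064836.
Chebyshev: P(|T̄ − 3.7| ≥ 0.59) ≤ Var(T̄)/(0.59)² = 85/(1311·0.59²) = 0.1863.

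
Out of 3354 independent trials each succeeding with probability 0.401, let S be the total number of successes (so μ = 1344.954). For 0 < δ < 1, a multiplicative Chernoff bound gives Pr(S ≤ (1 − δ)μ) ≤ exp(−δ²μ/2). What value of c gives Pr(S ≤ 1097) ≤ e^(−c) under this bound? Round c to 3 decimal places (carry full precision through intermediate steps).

Write 1097 = (1 − δ)μ, so δ = 1 − 1097/1344.954 = 0.1843587…
Then the exponent is δ²μ/2 = (μ − 1097)²/(2μ) = 22.856241.

22.856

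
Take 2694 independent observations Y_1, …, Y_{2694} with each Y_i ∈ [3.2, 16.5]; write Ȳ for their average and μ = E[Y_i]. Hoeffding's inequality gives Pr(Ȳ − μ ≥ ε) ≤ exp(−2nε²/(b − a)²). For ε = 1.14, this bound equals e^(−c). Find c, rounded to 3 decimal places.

39.585

c = 2nε²/(b − a)² = 2·2694·1.14² / 13.3² = 39.5853.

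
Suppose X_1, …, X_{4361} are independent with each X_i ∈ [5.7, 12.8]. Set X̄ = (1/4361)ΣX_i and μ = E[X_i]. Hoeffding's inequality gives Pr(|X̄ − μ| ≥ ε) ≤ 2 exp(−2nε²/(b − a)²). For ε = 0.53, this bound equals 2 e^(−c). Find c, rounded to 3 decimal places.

c = 2nε²/(b − a)² = 2·4361·0.53² / 7.1² = 48.6017.

48.602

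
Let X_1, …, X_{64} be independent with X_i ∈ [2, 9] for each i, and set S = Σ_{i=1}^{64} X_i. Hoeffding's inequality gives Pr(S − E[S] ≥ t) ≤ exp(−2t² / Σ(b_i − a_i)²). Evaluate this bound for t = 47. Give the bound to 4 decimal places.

0.2444

Σ(b_i − a_i)² = 64·(7)² = 3136.
Exponent = 2·47²/3136 = 1.4088.
Bound = exp(−1.4088) = 0.24444.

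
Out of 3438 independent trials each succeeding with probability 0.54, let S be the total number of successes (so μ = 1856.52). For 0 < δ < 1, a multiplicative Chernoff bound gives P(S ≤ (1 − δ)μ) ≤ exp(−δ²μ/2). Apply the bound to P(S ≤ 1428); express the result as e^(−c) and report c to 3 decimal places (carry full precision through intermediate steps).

49.455

Write 1428 = (1 − δ)μ, so δ = 1 − 1428/1856.52 = 0.230819…
Then the exponent is δ²μ/2 = (μ − 1428)²/(2μ) = 49.455269.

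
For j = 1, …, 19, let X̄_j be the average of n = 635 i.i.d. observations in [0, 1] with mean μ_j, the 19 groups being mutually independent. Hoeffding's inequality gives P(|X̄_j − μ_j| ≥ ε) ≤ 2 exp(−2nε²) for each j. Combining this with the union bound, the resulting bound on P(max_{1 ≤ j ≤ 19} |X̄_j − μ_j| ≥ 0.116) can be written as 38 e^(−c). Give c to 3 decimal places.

17.089

Union bound over the 19 events: P(max_{1 ≤ j ≤ 19} |X̄_j − μ_j| ≥ 0.116) ≤ 19·2·exp(−2nε²) = 38 exp(−2·635·0.116²).
So c = 2·635·0.116² = 17.0891.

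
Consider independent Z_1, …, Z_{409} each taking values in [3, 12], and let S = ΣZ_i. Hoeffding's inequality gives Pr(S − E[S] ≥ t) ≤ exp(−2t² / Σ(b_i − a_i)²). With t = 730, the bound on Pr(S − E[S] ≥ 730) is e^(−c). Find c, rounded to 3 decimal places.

Σ(b_i − a_i)² = 409·(9)² = 33129.
c = 2t²/33129 = 2·730²/33129 = 32.1712.

32.171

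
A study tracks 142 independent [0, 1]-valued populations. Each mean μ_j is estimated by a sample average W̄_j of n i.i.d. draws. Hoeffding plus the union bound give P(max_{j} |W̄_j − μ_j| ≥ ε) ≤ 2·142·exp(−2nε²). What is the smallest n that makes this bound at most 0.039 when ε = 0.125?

Need 2·142·exp(−2nε²) ≤ 0.039, i.e. exp(−2nε²) ≤ 0.039/284.
So 2nε² ≥ ln(284/0.039) = 8.893168.
Hence n ≥ 8.893168/(2·0.125²) = 284.581.
The smallest integer n is 285.

285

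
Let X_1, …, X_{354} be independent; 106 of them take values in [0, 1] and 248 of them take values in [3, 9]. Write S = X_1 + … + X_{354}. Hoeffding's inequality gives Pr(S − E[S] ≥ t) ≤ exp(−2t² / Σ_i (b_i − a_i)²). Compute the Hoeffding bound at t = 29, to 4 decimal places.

Σ(b_i − a_i)² = 106·1² + 248·6² = 9034.
Exponent = 2·29² / 9034 = 0.18619.
Bound = exp(−0.18619) = 0.83012.

0.8301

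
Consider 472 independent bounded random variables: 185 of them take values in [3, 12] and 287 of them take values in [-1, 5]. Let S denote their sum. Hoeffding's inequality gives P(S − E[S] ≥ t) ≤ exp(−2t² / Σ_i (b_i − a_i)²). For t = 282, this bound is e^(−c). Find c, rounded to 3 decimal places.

6.282

Σ(b_i − a_i)² = 185·9² + 287·6² = 25317.
c = 2t² / 25317 = 2·282² / 25317 = 6.2823.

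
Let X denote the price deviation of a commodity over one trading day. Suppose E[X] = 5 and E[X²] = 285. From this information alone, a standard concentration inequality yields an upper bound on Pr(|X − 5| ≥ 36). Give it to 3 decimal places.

The first two moments determine the variance, so Chebyshev's inequality is the sharpest standard bound available.
Var(X) = E[X²] − (E[X])² = 285 − 25 = 260.
Chebyshev's inequality: Pr(|X − μ| ≥ t) ≤ Var(X)/t² = 260/1296 = 0.2006.

0.201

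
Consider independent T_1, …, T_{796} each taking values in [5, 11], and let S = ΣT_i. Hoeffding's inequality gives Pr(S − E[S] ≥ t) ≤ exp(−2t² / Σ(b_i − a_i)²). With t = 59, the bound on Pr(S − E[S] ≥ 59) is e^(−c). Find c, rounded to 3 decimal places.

0.243

Σ(b_i − a_i)² = 796·(6)² = 28656.
c = 2t²/28656 = 2·59²/28656 = 0.2430.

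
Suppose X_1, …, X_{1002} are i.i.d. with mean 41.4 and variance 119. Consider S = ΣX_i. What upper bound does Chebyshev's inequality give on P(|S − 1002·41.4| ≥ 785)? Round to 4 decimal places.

Var(S) = n·Var(X_i) = 1002·119 = 119238.
Chebyshev: P(|S − 1002·41.4| ≥ 785) ≤ Var(S)/785² = 119238/616225 = 0.1935.

0.1935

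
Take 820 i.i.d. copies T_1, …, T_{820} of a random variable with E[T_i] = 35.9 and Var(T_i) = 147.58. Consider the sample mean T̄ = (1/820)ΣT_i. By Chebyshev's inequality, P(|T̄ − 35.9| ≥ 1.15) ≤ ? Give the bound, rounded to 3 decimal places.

Var(T̄) = Var(T_i)/n = 147.58/820 = 0.17998.
Chebyshev: P(|T̄ − 35.9| ≥ 1.15) ≤ Var(T̄)/(1.15)² = 147.58/(820·1.15²) = 0.1361.

0.136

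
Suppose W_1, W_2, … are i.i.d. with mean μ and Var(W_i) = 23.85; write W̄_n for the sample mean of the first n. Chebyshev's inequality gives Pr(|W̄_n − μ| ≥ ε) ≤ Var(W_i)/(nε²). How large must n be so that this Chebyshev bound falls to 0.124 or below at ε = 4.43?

10

Require 23.85/(n·4.43²) ≤ 0.124, i.e. n ≥ 23.85/(0.124·4.43²) = 9.801.
The smallest integer n is 10.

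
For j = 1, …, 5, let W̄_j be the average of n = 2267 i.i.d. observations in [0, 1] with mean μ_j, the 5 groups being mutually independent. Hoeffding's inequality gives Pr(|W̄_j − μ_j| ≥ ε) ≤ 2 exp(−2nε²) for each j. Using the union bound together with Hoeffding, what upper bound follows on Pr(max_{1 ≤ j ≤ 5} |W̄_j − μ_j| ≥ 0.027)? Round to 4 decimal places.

0.3669

Per-experiment Hoeffding bound: 2·exp(−2·2267·0.027²) = 2·exp(−3.30529) = 0.073377.
Union bound over 5 events: 5·0.073377 = 0.36689.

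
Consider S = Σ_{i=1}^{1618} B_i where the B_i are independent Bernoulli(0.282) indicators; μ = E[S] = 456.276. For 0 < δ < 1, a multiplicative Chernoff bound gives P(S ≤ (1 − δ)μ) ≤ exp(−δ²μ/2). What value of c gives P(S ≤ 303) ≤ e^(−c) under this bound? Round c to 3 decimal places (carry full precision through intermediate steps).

Write 303 = (1 − δ)μ, so δ = 1 − 303/456.276 = 0.3359283…
Then the exponent is δ²μ/2 = (μ − 303)²/(2μ) = 25.744870.

25.745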